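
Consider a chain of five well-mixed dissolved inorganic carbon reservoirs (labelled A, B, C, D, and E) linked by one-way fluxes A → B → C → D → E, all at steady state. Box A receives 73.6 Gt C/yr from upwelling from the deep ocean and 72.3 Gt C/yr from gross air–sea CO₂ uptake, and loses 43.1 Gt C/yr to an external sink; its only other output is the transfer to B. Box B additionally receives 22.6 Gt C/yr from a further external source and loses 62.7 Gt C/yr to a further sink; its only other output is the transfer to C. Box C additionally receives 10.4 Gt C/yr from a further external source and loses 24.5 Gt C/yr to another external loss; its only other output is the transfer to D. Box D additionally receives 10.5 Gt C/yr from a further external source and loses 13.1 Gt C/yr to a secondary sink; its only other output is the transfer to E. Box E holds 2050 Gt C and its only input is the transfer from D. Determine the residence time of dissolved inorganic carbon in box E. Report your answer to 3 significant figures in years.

44.6 yr

Box A: F(A→B) = (73.6 + 72.3) − 43.1 = 102.80 Gt C/yr.
Box B: F(B→C) = (102.80 + 22.6) − 62.7 = 62.700 Gt C/yr.
Box C: F(C→D) = (62.700 + 10.4) − 24.5 = 48.600 Gt C/yr.
Box D: F(D→E) = (48.600 + 10.5) − 13.1 = 46.000 Gt C/yr.
Box E throughput = its input = 46.000 Gt C/yr; τ = 2050 / 46.000 = 44.57 yr.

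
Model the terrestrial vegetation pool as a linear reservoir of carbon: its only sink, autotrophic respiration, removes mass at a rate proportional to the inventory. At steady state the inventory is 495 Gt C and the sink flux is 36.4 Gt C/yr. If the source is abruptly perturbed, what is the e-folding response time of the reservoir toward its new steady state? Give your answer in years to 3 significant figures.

For a linear reservoir the response time equals the residence time τ = M/F.
τ = 495 / 36.4 = 13.60 yr.

13.6 yr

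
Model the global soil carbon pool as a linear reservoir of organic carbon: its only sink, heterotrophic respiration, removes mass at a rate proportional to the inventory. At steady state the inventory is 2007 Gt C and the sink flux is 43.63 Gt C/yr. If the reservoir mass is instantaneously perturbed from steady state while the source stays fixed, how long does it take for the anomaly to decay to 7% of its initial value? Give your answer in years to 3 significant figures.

For a linear reservoir the anomaly decays as exp(−t/τ) with τ = M/F = 2007/43.63 = 46.00 yr.
exp(−t/τ) = 0.07 ⇒ t = −τ ln(0.07) = 46.00 × 2.659 = 122.3 yr.

122 yr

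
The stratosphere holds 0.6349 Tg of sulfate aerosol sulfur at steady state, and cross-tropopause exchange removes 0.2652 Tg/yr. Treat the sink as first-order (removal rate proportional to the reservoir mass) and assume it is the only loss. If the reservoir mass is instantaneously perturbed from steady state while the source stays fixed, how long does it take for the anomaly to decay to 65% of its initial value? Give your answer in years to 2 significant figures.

For a linear reservoir the anomaly decays as exp(−t/τ) with τ = M/F = 0.6349/0.2652 = 2.394 yr.
exp(−t/τ) = 0.65 ⇒ t = −τ ln(0.65) = 2.394 × 0.4308 = 1.031 yr.

1.0 yr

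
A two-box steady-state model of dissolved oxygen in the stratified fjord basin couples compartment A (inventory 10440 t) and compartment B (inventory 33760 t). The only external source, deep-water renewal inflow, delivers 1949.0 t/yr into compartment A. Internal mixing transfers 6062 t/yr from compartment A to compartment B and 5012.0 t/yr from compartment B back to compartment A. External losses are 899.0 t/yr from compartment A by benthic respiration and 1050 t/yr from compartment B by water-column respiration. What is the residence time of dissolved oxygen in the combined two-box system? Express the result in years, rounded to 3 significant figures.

22.7 yr

For the system as a whole, the A↔B exchange is internal and contributes nothing to the throughput; only the external sinks remove mass.
M_total = 10440 + 33760 = 44200 t.
ΣF_external_out = 899.0 + 1050 = 1949.0 t/yr.
τ = M_total / ΣF_ext = 44200 / 1949.0 = 22.68 yr.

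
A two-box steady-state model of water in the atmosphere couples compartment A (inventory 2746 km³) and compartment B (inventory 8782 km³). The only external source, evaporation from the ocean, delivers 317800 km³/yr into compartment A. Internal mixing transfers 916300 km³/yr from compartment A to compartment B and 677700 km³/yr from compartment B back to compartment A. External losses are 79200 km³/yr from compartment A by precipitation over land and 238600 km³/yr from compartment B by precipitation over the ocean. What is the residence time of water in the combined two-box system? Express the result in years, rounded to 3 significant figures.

0.0363 yr

Residence time in the combined system uses the total inventory and the total *external* removal — internal exchanges between the two boxes cancel.
M_total = 2746 + 8782 = 11528 km³.
ΣF_external_out = 79200 + 238600 = 317800 km³/yr.
τ = M_total / ΣF_ext = 11528 / 317800 = 0.03627 yr.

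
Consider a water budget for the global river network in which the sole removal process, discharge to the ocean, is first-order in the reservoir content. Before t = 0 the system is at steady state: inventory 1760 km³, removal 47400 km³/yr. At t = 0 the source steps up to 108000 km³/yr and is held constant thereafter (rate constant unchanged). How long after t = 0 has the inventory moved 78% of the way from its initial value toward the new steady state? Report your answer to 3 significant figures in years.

τ = M₀/F₀ = 1760/47400 = 0.03713 yr.
The remaining gap fraction is e^(−t/τ); 78% covered ⇒ e^(−t/τ) = 0.220.
t = −τ ln(0.220) = 0.03713 × 1.514 = 0.05622 yr.

0.0562 yr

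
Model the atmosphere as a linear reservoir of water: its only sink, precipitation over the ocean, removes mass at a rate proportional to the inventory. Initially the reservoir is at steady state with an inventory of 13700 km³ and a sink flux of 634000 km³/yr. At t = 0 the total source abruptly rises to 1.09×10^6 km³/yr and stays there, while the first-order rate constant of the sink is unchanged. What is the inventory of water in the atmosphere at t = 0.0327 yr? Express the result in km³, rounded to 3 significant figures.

The sink rate constant is k = F₀/M₀ = 634000/13700 = 46.28 yr⁻¹.
Solving dM/dt = F₁ − kM with M(0) = M₀ gives M(t) = F₁/k + (M₀ − F₁/k)·e^(−kt).
F₁/k = 1.09×10^6/46.28 = 23554 km³; kt = 46.28 × 0.0327 = 1.513, e^(−kt) = 0.2202.
M(0.0327) = 23554 + (13700 − 23554) × 0.2202 = 23554 − 2170 = 21384 km³.

21400 km³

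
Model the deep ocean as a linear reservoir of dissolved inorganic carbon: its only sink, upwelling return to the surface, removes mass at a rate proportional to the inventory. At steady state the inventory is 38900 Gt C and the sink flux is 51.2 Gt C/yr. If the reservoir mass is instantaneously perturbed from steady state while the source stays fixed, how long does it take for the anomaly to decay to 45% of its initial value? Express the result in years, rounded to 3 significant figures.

For a linear reservoir the anomaly decays as exp(−t/τ) with τ = M/F = 38900/51.2 = 759.8 yr.
exp(−t/τ) = 0.45 ⇒ t = −τ ln(0.45) = 759.8 × 0.7985 = 606.7 yr.

607 yr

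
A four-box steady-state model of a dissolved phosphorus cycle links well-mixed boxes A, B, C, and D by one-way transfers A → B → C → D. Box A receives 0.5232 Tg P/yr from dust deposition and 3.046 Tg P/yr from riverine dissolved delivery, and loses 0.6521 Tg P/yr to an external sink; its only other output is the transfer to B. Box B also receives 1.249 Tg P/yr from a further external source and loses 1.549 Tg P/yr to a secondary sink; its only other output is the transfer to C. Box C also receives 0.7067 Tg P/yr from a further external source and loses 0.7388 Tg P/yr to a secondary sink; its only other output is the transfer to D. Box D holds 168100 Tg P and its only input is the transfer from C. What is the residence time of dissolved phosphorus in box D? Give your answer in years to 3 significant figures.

65000 yr

Box A: F(A→B) = (0.5232 + 3.046) − 0.6521 = 2.9171 Tg P/yr.
Box B: F(B→C) = (2.9171 + 1.249) − 1.549 = 2.6171 Tg P/yr.
Box C: F(C→D) = (2.6171 + 0.7067) − 0.7388 = 2.5850 Tg P/yr.
Box D throughput = its input = 2.5850 Tg P/yr; τ = 168100 / 2.5850 = 65030 yr.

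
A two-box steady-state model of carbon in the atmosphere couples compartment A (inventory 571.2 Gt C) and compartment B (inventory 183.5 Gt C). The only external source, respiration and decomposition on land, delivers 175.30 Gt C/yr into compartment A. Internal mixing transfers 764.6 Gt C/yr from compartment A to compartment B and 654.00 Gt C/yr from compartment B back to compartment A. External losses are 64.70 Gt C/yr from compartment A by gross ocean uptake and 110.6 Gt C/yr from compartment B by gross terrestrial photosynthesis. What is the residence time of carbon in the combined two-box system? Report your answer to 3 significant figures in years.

Residence time in the combined system uses the total inventory and the total *external* removal — internal exchanges between the two boxes cancel.
M_total = 571.2 + 183.5 = 754.70 Gt C.
ΣF_external_out = 64.70 + 110.6 = 175.30 Gt C/yr.
τ = M_total / ΣF_ext = 754.70 / 175.30 = 4.305 yr.

4.31 yr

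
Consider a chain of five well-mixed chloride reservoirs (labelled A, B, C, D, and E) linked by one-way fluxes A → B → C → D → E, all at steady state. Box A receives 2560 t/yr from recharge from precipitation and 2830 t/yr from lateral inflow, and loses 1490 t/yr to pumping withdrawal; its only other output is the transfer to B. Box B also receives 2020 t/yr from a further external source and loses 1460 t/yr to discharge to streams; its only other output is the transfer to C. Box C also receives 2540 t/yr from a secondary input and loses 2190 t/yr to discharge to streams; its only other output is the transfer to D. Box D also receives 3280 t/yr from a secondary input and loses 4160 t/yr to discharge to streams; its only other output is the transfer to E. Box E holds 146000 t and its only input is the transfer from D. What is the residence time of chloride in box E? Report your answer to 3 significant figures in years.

Box A: F(A→B) = (2560 + 2830) − 1490 = 3900.0 t/yr.
Box B: F(B→C) = (3900.0 + 2020) − 1460 = 4460.0 t/yr.
Box C: F(C→D) = (4460.0 + 2540) − 2190 = 4810.0 t/yr.
Box D: F(D→E) = (4810.0 + 3280) − 4160 = 3930.0 t/yr.
Box E throughput = its input = 3930.0 t/yr; τ = 146000 / 3930.0 = 37.15 yr.

37.2 yr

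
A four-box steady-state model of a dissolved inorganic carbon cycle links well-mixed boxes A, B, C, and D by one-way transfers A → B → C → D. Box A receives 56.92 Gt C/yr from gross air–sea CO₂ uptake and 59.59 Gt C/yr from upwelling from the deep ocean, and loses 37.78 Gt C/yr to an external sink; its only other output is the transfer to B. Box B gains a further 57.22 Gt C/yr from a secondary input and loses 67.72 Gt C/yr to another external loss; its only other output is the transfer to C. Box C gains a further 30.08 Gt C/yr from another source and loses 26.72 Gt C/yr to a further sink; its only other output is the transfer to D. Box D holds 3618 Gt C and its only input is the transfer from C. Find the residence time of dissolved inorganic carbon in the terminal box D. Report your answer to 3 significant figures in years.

50.5 yr

Box A: F(A→B) = (56.92 + 59.59) − 37.78 = 78.730 Gt C/yr.
Box B: F(B→C) = (78.730 + 57.22) − 67.72 = 68.230 Gt C/yr.
Box C: F(C→D) = (68.230 + 30.08) − 26.72 = 71.590 Gt C/yr.
Box D throughput = its input = 71.590 Gt C/yr; τ = 3618 / 71.590 = 50.54 yr.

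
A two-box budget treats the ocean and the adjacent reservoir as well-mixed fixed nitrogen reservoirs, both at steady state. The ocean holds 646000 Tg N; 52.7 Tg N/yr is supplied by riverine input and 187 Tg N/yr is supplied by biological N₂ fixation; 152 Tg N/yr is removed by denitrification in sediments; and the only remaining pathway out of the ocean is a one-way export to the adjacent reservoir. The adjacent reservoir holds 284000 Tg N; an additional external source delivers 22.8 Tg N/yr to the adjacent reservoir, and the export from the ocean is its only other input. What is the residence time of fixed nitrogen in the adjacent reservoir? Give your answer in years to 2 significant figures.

Balance the ocean: ΣF_in = 52.7 + 187 = 239.70 Tg N/yr.
Export to the adjacent reservoir = ΣF_in − (152) = 87.700 Tg N/yr.
Total input to the adjacent reservoir = 87.700 + 22.8 = 110.50 Tg N/yr; at steady state this equals its total output.
τ = M / F = 284000 / 110.50 = 2570 yr.

2600 yr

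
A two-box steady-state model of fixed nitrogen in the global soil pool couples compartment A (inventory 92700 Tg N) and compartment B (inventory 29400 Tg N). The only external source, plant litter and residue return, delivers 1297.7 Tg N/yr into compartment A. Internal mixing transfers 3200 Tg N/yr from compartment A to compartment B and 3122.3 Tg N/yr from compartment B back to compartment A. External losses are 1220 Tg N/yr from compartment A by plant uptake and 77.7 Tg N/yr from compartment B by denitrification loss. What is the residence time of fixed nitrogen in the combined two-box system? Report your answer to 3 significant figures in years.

94.1 yr

Treat the two boxes together as one reservoir: the mixing fluxes between them are internal recycling, so τ = ΣM / Σ(external losses).
M_total = 92700 + 29400 = 122100 Tg N.
ΣF_external_out = 1220 + 77.7 = 1297.7 Tg N/yr.
τ = M_total / ΣF_ext = 122100 / 1297.7 = 94.09 yr.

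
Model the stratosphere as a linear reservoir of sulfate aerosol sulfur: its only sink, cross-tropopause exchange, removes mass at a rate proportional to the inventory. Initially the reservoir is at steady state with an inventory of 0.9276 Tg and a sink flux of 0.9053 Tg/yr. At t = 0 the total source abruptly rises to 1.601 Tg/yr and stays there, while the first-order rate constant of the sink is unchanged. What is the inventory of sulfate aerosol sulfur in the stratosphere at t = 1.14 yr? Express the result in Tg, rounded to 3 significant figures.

1.41 Tg

Residence time τ = M₀/F₀ = 1.025 yr. The eventual steady state is M_∞ = M₀·(F₁/F₀) = 0.9276 × 1.601/0.9053 = 1.6404 Tg.
The anomaly ΔM(t) = M(t) − M_∞ decays as ΔM₀·e^(−t/τ) with ΔM₀ = 0.9276 − 1.6404 = −0.7128 Tg.
At t = 1.14 yr, e^(−t/τ) = e^(−1.113) = 0.3287, so ΔM = −0.2343 Tg and M = 1.6404 − 0.2343 = 1.4061 Tg.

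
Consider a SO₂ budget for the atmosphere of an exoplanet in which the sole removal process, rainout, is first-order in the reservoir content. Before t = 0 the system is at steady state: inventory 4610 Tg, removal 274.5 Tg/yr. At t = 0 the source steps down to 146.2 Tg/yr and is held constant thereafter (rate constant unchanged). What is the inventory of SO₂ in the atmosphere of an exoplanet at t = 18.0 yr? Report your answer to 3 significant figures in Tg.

3190 Tg

The sink rate constant is k = F₀/M₀ = 274.5/4610 = 0.05954 yr⁻¹.
Solving dM/dt = F₁ − kM with M(0) = M₀ gives M(t) = F₁/k + (M₀ − F₁/k)·e^(−kt).
F₁/k = 146.2/0.05954 = 2455.3 Tg; kt = 0.05954 × 18.0 = 1.072, e^(−kt) = 0.3424.
M(18.0) = 2455.3 + (4610 − 2455.3) × 0.3424 = 2455.3 + 737.7 = 3193.1 Tg.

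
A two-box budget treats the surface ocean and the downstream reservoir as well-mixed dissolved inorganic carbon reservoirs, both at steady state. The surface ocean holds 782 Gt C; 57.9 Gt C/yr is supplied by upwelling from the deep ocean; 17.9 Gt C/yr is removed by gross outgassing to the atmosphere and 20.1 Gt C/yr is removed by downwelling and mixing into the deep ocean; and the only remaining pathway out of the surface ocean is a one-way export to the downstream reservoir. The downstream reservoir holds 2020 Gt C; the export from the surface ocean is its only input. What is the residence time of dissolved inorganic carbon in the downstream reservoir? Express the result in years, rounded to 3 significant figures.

102 yr

Balance the surface ocean: ΣF_in = 57.900 Gt C/yr.
Export to the downstream reservoir = ΣF_in − (17.9 + 20.1) = 19.900 Gt C/yr.
At steady state the output of the downstream reservoir equals its input, 19.900 Gt C/yr.
τ = M / F = 2020 / 19.900 = 101.5 yr.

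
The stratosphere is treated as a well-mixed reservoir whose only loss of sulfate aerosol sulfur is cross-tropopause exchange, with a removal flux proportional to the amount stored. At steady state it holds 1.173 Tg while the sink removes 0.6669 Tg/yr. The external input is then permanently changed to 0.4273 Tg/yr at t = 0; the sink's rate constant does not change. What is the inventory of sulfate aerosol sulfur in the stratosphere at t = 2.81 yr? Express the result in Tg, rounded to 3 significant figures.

0.837 Tg

The sink rate constant is k = F₀/M₀ = 0.6669/1.173 = 0.5685 yr⁻¹.
Solving dM/dt = F₁ − kM with M(0) = M₀ gives M(t) = F₁/k + (M₀ − F₁/k)·e^(−kt).
F₁/k = 0.4273/0.5685 = 0.75157 Tg; kt = 0.5685 × 2.81 = 1.598, e^(−kt) = 0.2024.
M(2.81) = 0.75157 + (1.173 − 0.75157) × 0.2024 = 0.75157 + 0.08529 = 0.83686 Tg.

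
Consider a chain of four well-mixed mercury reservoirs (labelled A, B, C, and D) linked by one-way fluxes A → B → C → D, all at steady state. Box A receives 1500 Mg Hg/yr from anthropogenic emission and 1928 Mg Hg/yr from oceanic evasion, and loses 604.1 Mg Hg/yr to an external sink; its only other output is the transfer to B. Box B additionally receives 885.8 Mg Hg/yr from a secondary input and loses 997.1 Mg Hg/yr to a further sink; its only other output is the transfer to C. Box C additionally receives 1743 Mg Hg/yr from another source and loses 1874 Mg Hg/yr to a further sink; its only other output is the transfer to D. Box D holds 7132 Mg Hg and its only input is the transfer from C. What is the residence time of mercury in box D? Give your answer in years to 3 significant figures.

2.76 yr

Box A: F(A→B) = (1500 + 1928) − 604.1 = 2823.9 Mg Hg/yr.
Box B: F(B→C) = (2823.9 + 885.8) − 997.1 = 2712.6 Mg Hg/yr.
Box C: F(C→D) = (2712.6 + 1743) − 1874 = 2581.6 Mg Hg/yr.
Box D throughput = its input = 2581.6 Mg Hg/yr; τ = 7132 / 2581.6 = 2.763 yr.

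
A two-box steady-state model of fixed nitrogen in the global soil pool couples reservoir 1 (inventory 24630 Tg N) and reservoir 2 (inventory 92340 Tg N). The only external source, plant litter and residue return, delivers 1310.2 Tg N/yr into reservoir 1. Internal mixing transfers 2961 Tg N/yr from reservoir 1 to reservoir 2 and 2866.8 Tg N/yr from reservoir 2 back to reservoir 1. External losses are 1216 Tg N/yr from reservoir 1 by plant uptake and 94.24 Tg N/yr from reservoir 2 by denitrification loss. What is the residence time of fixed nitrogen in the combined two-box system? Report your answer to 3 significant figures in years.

89.3 yr

Treat the two boxes together as one reservoir: the mixing fluxes between them are internal recycling, so τ = ΣM / Σ(external losses).
M_total = 24630 + 92340 = 116970 Tg N.
ΣF_external_out = 1216 + 94.24 = 1310.2 Tg N/yr.
τ = M_total / ΣF_ext = 116970 / 1310.2 = 89.27 yr.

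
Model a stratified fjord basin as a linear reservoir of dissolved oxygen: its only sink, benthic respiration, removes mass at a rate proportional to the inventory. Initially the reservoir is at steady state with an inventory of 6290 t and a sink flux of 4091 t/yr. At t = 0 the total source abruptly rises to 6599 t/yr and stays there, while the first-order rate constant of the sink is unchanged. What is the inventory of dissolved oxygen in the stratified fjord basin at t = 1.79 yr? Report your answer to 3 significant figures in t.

The sink rate constant is k = F₀/M₀ = 4091/6290 = 0.6504 yr⁻¹.
Solving dM/dt = F₁ − kM with M(0) = M₀ gives M(t) = F₁/k + (M₀ − F₁/k)·e^(−kt).
F₁/k = 6599/0.6504 = 10146 t; kt = 0.6504 × 1.79 = 1.164, e^(−kt) = 0.3122.
M(1.79) = 10146 + (6290 − 10146) × 0.3122 = 10146 − 1204 = 8942.3 t.

8940 t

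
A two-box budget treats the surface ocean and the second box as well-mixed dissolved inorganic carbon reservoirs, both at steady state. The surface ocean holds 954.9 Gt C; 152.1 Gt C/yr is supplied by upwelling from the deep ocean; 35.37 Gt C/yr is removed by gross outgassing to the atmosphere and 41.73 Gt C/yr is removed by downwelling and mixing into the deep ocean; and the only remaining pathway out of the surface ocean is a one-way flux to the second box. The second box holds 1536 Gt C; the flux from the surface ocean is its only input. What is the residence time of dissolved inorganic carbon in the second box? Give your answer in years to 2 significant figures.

20 yr

Balance the surface ocean: ΣF_in = 152.10 Gt C/yr.
Flux to the second box = ΣF_in − (35.37 + 41.73) = 75.000 Gt C/yr.
At steady state the output of the second box equals its input, 75.000 Gt C/yr.
τ = M / F = 1536 / 75.000 = 20.48 yr.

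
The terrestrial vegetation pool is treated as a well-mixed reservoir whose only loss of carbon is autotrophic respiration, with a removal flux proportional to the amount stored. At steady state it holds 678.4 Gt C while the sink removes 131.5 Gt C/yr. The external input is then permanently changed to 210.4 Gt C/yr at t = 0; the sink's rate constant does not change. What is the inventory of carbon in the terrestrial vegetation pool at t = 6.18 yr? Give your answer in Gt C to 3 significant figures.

963 Gt C

τ = M₀/F₀ = 678.4/131.5 = 5.159 yr; rate constant k = 1/τ.
New steady state M_∞ = F₁/k = F₁·τ = 210.4 × 5.159 = 1085.4 Gt C.
M(t) = M_∞ + (M₀ − M_∞)·e^(−t/τ); t/τ = 6.18/5.159 = 1.198, so e^(−t/τ) = 0.3018.
M(t) = 1085.4 − 407.0 × 0.3018 = 962.59 Gt C.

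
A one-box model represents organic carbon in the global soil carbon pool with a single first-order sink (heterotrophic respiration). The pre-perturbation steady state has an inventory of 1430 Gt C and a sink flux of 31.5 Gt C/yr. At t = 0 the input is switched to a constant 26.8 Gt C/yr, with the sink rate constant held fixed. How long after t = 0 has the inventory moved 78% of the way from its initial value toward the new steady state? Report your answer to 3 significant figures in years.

68.7 yr

τ = M₀/F₀ = 1430/31.5 = 45.40 yr.
The remaining gap fraction is e^(−t/τ); 78% covered ⇒ e^(−t/τ) = 0.220.
t = −τ ln(0.220) = 45.40 × 1.514 = 68.74 yr.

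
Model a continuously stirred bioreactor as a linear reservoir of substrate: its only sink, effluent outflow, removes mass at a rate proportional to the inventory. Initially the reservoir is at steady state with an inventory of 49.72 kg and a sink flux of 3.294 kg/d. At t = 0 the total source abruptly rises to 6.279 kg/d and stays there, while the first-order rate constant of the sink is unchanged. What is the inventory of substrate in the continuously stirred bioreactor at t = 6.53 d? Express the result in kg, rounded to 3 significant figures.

65.5 kg

Residence time τ = M₀/F₀ = 15.09 d. The eventual steady state is M_∞ = M₀·(F₁/F₀) = 49.72 × 6.279/3.294 = 94.776 kg.
The anomaly ΔM(t) = M(t) − M_∞ decays as ΔM₀·e^(−t/τ) with ΔM₀ = 49.72 − 94.776 = −45.06 kg.
At t = 6.53 d, e^(−t/τ) = e^(−0.4326) = 0.6488, so ΔM = −29.23 kg and M = 94.776 − 29.23 = 65.543 kg.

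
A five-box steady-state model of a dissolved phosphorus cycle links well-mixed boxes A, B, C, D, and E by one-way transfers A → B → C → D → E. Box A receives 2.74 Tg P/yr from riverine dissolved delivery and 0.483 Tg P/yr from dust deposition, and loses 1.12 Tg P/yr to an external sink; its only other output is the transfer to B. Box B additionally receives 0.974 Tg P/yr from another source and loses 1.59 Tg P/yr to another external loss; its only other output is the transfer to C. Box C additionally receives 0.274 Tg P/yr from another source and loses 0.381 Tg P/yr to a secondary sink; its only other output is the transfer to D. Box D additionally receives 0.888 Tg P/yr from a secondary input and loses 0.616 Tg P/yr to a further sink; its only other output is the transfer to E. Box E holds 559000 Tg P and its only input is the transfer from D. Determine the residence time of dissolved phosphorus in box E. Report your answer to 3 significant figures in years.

338000 yr

Box A: F(A→B) = (2.74 + 0.483) − 1.12 = 2.1030 Tg P/yr.
Box B: F(B→C) = (2.1030 + 0.974) − 1.59 = 1.4870 Tg P/yr.
Box C: F(C→D) = (1.4870 + 0.274) − 0.381 = 1.3800 Tg P/yr.
Box D: F(D→E) = (1.3800 + 0.888) − 0.616 = 1.6520 Tg P/yr.
Box E throughput = its input = 1.6520 Tg P/yr; τ = 559000 / 1.6520 = 338400 yr.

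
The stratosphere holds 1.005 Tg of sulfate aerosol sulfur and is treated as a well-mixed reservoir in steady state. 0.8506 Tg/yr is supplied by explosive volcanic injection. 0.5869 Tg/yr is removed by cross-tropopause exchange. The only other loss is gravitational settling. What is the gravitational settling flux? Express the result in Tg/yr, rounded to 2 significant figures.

0.26 Tg/yr

At steady state ΣF_in = ΣF_out.
ΣF_in = 0.85060 Tg/yr.
Gravitational settling flux = ΣF_in − (0.5869) = 0.85060 − 0.5869 = 0.2637 Tg/yr.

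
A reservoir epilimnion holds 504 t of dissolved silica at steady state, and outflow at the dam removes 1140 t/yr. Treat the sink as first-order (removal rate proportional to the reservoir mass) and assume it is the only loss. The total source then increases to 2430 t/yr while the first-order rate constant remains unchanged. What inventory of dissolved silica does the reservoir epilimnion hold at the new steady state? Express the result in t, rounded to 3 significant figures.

1070 t

Rate constant k = F/M = 1140 / 504 = 2.262 yr⁻¹.
At the new steady state, source = k·M_new ⇒ M_new = 2430 / 2.262 = 1074 t.
(Equivalently M_new = M × F_new/F_old = 504 × 2430/1140.)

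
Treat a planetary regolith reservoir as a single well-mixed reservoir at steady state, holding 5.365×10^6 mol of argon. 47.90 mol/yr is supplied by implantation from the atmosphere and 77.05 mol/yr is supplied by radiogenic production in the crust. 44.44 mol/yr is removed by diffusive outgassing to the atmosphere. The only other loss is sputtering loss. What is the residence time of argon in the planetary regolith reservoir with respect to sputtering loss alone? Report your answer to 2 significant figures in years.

At steady state ΣF_in = ΣF_out.
ΣF_in = 47.90 + 77.05 = 124.95 mol/yr.
Sputtering loss flux = ΣF_in − (44.44) = 124.95 − 44.44 = 80.51 mol/yr.
τ = M / F = 5.365×10^6 / 80.51 = 66640 yr.

67000 yr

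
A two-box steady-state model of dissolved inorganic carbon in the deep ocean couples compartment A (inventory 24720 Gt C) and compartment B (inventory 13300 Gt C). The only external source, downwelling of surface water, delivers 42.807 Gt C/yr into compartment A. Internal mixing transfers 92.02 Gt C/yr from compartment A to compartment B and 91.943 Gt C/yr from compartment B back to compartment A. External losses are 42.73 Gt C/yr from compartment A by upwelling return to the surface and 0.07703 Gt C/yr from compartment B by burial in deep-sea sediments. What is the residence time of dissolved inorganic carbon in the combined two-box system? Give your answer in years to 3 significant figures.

Treat the two boxes together as one reservoir: the mixing fluxes between them are internal recycling, so τ = ΣM / Σ(external losses).
M_total = 24720 + 13300 = 38020 Gt C.
ΣF_external_out = 42.73 + 0.07703 = 42.807 Gt C/yr.
τ = M_total / ΣF_ext = 38020 / 42.807 = 888.2 yr.

888 yr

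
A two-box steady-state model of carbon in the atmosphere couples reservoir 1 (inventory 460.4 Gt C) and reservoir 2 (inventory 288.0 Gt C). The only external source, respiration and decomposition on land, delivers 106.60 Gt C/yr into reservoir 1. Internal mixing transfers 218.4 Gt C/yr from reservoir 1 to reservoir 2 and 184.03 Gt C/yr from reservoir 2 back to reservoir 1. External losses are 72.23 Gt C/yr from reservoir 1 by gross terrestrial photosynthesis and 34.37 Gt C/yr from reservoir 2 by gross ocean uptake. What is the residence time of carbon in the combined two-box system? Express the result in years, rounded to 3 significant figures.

For the system as a whole, the A↔B exchange is internal and contributes nothing to the throughput; only the external sinks remove mass.
M_total = 460.4 + 288.0 = 748.40 Gt C.
ΣF_external_out = 72.23 + 34.37 = 106.60 Gt C/yr.
τ = M_total / ΣF_ext = 748.40 / 106.60 = 7.021 yr.

7.02 yr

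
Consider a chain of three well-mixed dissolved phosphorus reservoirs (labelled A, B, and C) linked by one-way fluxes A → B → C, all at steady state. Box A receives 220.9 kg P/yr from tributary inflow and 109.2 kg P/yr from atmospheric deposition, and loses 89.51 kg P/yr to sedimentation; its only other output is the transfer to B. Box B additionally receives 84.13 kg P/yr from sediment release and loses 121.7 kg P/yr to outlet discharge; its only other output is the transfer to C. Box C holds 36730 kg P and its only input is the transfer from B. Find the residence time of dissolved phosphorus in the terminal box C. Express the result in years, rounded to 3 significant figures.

181 yr

Box A: F(A→B) = (220.9 + 109.2) − 89.51 = 240.59 kg P/yr.
Box B: F(B→C) = (240.59 + 84.13) − 121.7 = 203.02 kg P/yr.
Box C throughput = its input = 203.02 kg P/yr; τ = 36730 / 203.02 = 180.9 yr.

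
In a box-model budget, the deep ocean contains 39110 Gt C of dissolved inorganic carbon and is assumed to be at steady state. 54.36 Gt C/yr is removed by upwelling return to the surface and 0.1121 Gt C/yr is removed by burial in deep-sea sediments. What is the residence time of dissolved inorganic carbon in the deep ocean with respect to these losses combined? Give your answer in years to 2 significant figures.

720 yr

Total removal = 54.36 + 0.1121 = 54.472 Gt C/yr.
τ = M / ΣF_out = 39110 / 54.472 = 718.0 yr.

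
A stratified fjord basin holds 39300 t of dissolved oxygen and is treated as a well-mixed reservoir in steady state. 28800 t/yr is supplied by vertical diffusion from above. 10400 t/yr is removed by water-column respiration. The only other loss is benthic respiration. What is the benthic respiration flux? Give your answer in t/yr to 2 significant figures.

18000 t/yr

At steady state ΣF_in = ΣF_out.
ΣF_in = 28800 t/yr.
Benthic respiration flux = ΣF_in − (10400) = 28800 − 10400 = 18400 t/yr.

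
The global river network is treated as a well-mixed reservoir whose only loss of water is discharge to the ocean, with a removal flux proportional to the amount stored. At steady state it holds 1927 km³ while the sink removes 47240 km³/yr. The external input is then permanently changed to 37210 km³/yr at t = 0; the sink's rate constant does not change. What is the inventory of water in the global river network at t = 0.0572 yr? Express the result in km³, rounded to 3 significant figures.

1620 km³

τ = M₀/F₀ = 1927/47240 = 0.04079 yr; rate constant k = 1/τ.
New steady state M_∞ = F₁/k = F₁·τ = 37210 × 0.04079 = 1517.9 km³.
M(t) = M_∞ + (M₀ − M_∞)·e^(−t/τ); t/τ = 0.0572/0.04079 = 1.402, so e^(−t/τ) = 0.2460.
M(t) = 1517.9 + 409.1 × 0.2460 = 1618.5 km³.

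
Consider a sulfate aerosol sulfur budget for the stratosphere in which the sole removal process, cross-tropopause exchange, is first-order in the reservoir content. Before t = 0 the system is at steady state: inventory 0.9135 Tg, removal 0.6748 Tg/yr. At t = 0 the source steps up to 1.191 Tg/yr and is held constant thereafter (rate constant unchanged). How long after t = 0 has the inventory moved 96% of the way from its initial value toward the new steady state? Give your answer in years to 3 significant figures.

4.36 yr

τ = M₀/F₀ = 0.9135/0.6748 = 1.354 yr.
The remaining gap fraction is e^(−t/τ); 96% covered ⇒ e^(−t/τ) = 0.0400.
t = −τ ln(0.0400) = 1.354 × 3.219 = 4.358 yr.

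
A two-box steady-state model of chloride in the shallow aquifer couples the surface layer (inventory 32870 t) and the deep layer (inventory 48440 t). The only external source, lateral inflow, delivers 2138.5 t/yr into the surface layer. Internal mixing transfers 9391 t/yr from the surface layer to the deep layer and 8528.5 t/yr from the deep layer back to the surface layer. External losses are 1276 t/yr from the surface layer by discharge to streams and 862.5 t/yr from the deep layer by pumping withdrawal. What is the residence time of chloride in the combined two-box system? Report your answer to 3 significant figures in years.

Residence time in the combined system uses the total inventory and the total *external* removal — internal exchanges between the two boxes cancel.
M_total = 32870 + 48440 = 81310 t.
ΣF_external_out = 1276 + 862.5 = 2138.5 t/yr.
τ = M_total / ΣF_ext = 81310 / 2138.5 = 38.02 yr.

38.0 yr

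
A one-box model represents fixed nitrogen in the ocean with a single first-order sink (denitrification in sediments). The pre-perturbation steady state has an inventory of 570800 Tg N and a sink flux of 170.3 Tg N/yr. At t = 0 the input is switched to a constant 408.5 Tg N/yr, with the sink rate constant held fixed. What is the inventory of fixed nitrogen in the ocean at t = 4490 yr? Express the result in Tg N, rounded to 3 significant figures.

τ = M₀/F₀ = 570800/170.3 = 3352 yr; rate constant k = 1/τ.
New steady state M_∞ = F₁/k = F₁·τ = 408.5 × 3352 = 1.3692×10^6 Tg N.
M(t) = M_∞ + (M₀ − M_∞)·e^(−t/τ); t/τ = 4490/3352 = 1.340, so e^(−t/τ) = 0.2619.
M(t) = 1.3692×10^6 − 798400 × 0.2619 = 1.1600×10^6 Tg N.

1.16×10^6 Tg N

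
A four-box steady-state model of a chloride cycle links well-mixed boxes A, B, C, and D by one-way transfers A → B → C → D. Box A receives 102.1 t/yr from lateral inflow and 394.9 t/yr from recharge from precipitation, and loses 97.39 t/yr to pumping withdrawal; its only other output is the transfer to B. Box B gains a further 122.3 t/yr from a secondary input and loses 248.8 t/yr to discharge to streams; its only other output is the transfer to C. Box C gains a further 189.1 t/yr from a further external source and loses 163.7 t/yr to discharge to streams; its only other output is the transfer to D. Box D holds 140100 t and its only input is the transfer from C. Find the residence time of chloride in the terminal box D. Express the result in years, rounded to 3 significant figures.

Box A: F(A→B) = (102.1 + 394.9) − 97.39 = 399.61 t/yr.
Box B: F(B→C) = (399.61 + 122.3) − 248.8 = 273.11 t/yr.
Box C: F(C→D) = (273.11 + 189.1) − 163.7 = 298.51 t/yr.
Box D throughput = its input = 298.51 t/yr; τ = 140100 / 298.51 = 469.3 yr.

469 yr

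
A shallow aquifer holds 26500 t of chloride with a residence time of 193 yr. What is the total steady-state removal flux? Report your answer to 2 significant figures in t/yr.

F = M / τ = 26500 / 193 = 137.3 t/yr.

140 t/yr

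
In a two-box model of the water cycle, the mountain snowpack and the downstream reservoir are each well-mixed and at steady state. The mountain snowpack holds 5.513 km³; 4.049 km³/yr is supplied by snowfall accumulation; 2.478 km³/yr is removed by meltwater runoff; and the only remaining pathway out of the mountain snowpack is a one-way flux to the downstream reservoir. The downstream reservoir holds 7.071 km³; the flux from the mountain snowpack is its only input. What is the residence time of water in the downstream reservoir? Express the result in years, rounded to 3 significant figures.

4.50 yr

Balance the mountain snowpack: ΣF_in = 4.0490 km³/yr.
Flux to the downstream reservoir = ΣF_in − (2.478) = 1.5710 km³/yr.
At steady state the output of the downstream reservoir equals its input, 1.5710 km³/yr.
τ = M / F = 7.071 / 1.5710 = 4.501 yr.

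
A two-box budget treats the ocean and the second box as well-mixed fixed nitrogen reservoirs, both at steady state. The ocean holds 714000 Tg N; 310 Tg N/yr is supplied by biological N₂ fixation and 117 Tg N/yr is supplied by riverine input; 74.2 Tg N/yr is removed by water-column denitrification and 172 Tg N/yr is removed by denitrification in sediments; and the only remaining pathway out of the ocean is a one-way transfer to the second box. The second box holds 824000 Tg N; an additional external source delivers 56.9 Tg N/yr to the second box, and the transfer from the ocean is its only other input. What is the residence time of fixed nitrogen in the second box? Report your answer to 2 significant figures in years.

Balance the ocean: ΣF_in = 310 + 117 = 427.00 Tg N/yr.
Transfer to the second box = ΣF_in − (74.2 + 172) = 180.80 Tg N/yr.
Total input to the second box = 180.80 + 56.9 = 237.70 Tg N/yr; at steady state this equals its total output.
τ = M / F = 824000 / 237.70 = 3467 yr.

3500 yr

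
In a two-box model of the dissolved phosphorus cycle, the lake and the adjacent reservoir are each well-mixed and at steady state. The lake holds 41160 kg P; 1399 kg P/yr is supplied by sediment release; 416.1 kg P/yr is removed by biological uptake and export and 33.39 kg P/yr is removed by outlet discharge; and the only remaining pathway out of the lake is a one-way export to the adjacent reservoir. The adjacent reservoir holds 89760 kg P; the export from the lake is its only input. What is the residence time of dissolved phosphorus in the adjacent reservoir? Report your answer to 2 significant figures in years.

95 yr

Balance the lake: ΣF_in = 1399.0 kg P/yr.
Export to the adjacent reservoir = ΣF_in − (416.1 + 33.39) = 949.51 kg P/yr.
At steady state the output of the adjacent reservoir equals its input, 949.51 kg P/yr.
τ = M / F = 89760 / 949.51 = 94.53 yr.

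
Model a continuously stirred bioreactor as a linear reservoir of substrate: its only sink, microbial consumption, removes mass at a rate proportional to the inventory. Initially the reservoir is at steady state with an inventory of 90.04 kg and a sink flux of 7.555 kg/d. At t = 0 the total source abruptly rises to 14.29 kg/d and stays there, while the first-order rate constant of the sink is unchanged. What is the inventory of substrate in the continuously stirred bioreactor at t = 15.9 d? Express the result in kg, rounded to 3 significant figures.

The sink rate constant is k = F₀/M₀ = 7.555/90.04 = 0.08391 d⁻¹.
Solving dM/dt = F₁ − kM with M(0) = M₀ gives M(t) = F₁/k + (M₀ − F₁/k)·e^(−kt).
F₁/k = 14.29/0.08391 = 170.31 kg; kt = 0.08391 × 15.9 = 1.334, e^(−kt) = 0.2634.
M(15.9) = 170.31 + (90.04 − 170.31) × 0.2634 = 170.31 − 21.14 = 149.17 kg.

149 kg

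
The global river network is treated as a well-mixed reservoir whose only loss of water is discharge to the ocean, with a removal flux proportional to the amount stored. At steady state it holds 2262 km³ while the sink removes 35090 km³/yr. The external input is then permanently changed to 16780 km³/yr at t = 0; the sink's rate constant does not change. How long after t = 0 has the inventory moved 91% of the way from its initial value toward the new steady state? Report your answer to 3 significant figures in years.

τ = M₀/F₀ = 2262/35090 = 0.06446 yr.
The remaining gap fraction is e^(−t/τ); 91% covered ⇒ e^(−t/τ) = 0.0900.
t = −τ ln(0.0900) = 0.06446 × 2.408 = 0.1552 yr.

0.155 yr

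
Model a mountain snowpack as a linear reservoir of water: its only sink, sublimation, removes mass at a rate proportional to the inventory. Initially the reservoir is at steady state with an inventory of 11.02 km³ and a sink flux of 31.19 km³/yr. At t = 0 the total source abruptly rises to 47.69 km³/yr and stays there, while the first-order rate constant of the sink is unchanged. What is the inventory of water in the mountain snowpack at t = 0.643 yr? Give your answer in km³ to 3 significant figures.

τ = M₀/F₀ = 11.02/31.19 = 0.3533 yr; rate constant k = 1/τ.
New steady state M_∞ = F₁/k = F₁·τ = 47.69 × 0.3533 = 16.850 km³.
M(t) = M_∞ + (M₀ − M_∞)·e^(−t/τ); t/τ = 0.643/0.3533 = 1.820, so e^(−t/τ) = 0.1620.
M(t) = 16.850 − 5.830 × 0.1620 = 15.905 km³.

15.9 km³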